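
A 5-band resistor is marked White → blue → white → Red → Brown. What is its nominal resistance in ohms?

96900 Ω

White → 9 (first significant figure)
Blue → 6 (second significant figure)
White → 9 (third significant figure)
Red → ×10^2 multiplier
969 × 100 = 96900 Ω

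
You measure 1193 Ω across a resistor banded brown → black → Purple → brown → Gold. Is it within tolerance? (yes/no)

Brown → 1 (first significant figure)
Black → 0 (second significant figure)
Violet → 7 (third significant figure)
Brown → ×10 multiplier
Gold → ±5% tolerance
107 × 10 = 1070 Ω
Allowed range: 1016.5 Ω to 1123.5 Ω.
1193 Ω lies outside that range.

no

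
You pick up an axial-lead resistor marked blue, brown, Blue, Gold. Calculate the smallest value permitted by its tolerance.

Blue → 6 (first significant figure)
Brown → 1 (second significant figure)
Blue → ×10^6 multiplier
Gold → ±5% tolerance
61 × 1000000 = 61000000 Ω
Smallest = 61000000 × (1 − 5/100) = 57950000 Ω.

57950000 Ω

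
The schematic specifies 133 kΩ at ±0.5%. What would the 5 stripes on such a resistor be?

133000 Ω = 133 × 10^3.
1 → brown
3 → orange
3 → orange
Multiplier 10^3 → orange.
±0.5% tolerance → green.

brown, orange, orange, orange, green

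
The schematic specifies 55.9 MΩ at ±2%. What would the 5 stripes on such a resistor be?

55900000 Ω = 559 × 10^5.
5 → green
5 → green
9 → white
Multiplier 10^5 → green.
±2% tolerance → red.

green, green, white, green, red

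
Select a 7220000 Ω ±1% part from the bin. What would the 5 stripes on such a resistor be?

violet, red, red, yellow, brown

7220000 Ω = 722 × 10^4.
7 → violet
2 → red
2 → red
Multiplier 10^4 → yellow.
±1% tolerance → brown.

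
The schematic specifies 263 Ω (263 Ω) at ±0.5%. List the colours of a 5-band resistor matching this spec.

red, blue, orange, black, green

263 Ω = 263 × 10^0.
2 → red
6 → blue
3 → orange
Multiplier 10^0 → black.
±0.5% tolerance → green.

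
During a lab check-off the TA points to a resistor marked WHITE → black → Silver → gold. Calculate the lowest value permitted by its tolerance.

White → 9 (first significant figure)
Black → 0 (second significant figure)
Silver → ×0.01 multiplier
Gold → ±5% tolerance
90 × 0.01 = 0.9 Ω
Lowest = 0.9 × (1 − 5/100) = 0.855 Ω.

0.855 Ω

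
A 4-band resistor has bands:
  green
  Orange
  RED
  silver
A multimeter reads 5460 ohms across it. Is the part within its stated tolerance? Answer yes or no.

Green → 5 (first significant figure)
Orange → 3 (second significant figure)
Red → ×10^2 multiplier
Silver → ±10% tolerance
53 × 100 = 5300 Ω
Allowed range: 4770 Ω to 5830 Ω.
5460 ohms lies inside that range.

yes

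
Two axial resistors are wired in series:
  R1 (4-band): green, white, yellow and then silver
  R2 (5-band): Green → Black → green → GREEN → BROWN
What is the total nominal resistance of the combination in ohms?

R1: green, white → 59; yellow ×10^4 → 590000 Ω.
R2: green, black, green → 505; green ×10^5 → 50500000 Ω.
Series: 590000 + 50500000 = 51090000 Ω.

51090000 Ω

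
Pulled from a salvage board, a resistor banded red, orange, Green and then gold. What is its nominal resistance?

Red → 2 (first significant figure)
Orange → 3 (second significant figure)
Green → ×10^5 multiplier
23 × 100000 = 2300000 Ω

2300000 Ω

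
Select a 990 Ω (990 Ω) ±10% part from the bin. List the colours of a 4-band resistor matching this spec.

white, white, brown, silver

990 Ω = 99 × 10^1.
9 → white
9 → white
Multiplier 10^1 → brown.
±10% tolerance → silver.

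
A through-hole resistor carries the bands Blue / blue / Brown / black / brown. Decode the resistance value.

661 Ω

Blue → 6 (first significant figure)
Blue → 6 (second significant figure)
Brown → 1 (third significant figure)
Black → ×1 multiplier
661 × 1 = 661 Ω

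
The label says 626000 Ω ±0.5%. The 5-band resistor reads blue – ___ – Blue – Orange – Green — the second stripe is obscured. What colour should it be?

red

626000 Ω = 626 × 10^3.
The second band gives digit 2 of the significand, and 2 is red.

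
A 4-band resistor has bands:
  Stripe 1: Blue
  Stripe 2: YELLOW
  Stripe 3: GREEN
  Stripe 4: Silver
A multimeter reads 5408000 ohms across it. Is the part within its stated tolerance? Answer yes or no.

Blue → 6 (first significant figure)
Yellow → 4 (second significant figure)
Green → ×10^5 multiplier
Silver → ±10% tolerance
64 × 100000 = 6400000 Ω
Allowed range: 5760000 Ω to 7040000 Ω.
5408000 ohms lies outside that range.

no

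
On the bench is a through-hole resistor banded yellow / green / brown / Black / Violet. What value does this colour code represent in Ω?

451 Ω

Yellow → 4 (first significant figure)
Green → 5 (second significant figure)
Brown → 1 (third significant figure)
Black → ×1 multiplier
451 × 1 = 451 Ω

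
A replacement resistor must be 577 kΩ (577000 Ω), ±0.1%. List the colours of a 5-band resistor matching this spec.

green, violet, violet, orange, violet

577000 Ω = 577 × 10^3.
5 → green
7 → violet
7 → violet
Multiplier 10^3 → orange.
±0.1% tolerance → violet.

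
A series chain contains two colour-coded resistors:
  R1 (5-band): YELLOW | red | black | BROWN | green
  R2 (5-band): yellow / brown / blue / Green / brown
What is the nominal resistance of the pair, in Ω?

R1: yellow, red, black → 420; brown ×10 → 4200 Ω.
R2: yellow, brown, blue → 416; green ×10^5 → 41600000 Ω.
Series: 4200 + 41600000 = 41604200 Ω.

41604200 Ω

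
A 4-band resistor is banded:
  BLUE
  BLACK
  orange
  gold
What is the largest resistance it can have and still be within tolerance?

63000 Ω

Blue → 6 (first significant figure)
Black → 0 (second significant figure)
Orange → ×10^3 multiplier
Gold → ±5% tolerance
60 × 1000 = 60000 Ω
Largest = 60000 × (1 + 5/100) = 63000 Ω.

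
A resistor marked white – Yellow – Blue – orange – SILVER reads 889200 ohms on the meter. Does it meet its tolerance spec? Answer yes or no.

White → 9 (first significant figure)
Yellow → 4 (second significant figure)
Blue → 6 (third significant figure)
Orange → ×10^3 multiplier
Silver → ±10% tolerance
946 × 1000 = 946000 Ω
Allowed range: 851400 Ω to 1040600 Ω.
889200 ohms lies inside that range.

yes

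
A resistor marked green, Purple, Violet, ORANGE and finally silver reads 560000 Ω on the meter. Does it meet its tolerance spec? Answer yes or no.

yes

Green → 5 (first significant figure)
Violet → 7 (second significant figure)
Violet → 7 (third significant figure)
Orange → ×10^3 multiplier
Silver → ±10% tolerance
577 × 1000 = 577000 Ω
Allowed range: 519300 Ω to 634700 Ω.
560000 Ω lies inside that range.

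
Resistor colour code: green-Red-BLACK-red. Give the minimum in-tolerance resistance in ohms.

Green → 5 (first significant figure)
Red → 2 (second significant figure)
Black → ×1 multiplier
Red → ±2% tolerance
52 × 1 = 52 Ω
Minimum = 52 × (1 − 2/100) = 50.96 Ω.

50.96 Ω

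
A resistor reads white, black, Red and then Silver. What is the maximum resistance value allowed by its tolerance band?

9900 Ω

White → 9 (first significant figure)
Black → 0 (second significant figure)
Red → ×10^2 multiplier
Silver → ±10% tolerance
90 × 100 = 9000 Ω
Maximum = 9000 × (1 + 10/100) = 9900 Ω.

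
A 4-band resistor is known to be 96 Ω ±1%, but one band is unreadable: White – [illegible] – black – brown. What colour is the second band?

96 Ω = 96 × 10^0.
The second band gives digit 6 of the significand, and 6 is blue.

blue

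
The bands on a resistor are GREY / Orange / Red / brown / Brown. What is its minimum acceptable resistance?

8236.8 Ω

Grey → 8 (first significant figure)
Orange → 3 (second significant figure)
Red → 2 (third significant figure)
Brown → ×10 multiplier
Brown → ±1% tolerance
832 × 10 = 8320 Ω
Minimum = 8320 × (1 − 1/100) = 8236.8 Ω.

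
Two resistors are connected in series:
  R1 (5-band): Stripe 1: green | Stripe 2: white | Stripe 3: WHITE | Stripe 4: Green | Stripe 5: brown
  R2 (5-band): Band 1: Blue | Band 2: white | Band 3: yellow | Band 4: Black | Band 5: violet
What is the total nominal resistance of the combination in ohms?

59900694 Ω

R1: green, white, white → 599; green ×10^5 → 59900000 Ω.
R2: blue, white, yellow → 694; black ×1 → 694 Ω.
Series: 59900000 + 694 = 59900694 Ω.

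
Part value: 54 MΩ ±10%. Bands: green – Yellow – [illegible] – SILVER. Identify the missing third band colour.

blue

54000000 Ω = 54 × 10^6.
The third band is the multiplier, 10^6, which is blue.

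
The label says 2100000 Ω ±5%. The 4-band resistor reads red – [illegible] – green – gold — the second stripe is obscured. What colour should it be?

brown

2100000 Ω = 21 × 10^5.
The second band gives digit 1 of the significand, and 1 is brown.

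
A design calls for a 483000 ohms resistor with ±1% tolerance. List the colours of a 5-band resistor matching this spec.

yellow, grey, orange, orange, brown

483000 Ω = 483 × 10^3.
4 → yellow
8 → grey
3 → orange
Multiplier 10^3 → orange.
±1% tolerance → brown.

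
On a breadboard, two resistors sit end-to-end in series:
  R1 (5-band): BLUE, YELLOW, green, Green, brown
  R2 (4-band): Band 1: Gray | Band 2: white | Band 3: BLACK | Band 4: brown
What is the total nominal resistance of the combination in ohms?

64500089 Ω

R1: blue, yellow, green → 645; green ×10^5 → 64500000 Ω.
R2: grey, white → 89; black ×1 → 89 Ω.
Series: 64500000 + 89 = 64500089 Ω.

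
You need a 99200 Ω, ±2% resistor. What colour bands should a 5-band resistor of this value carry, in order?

99200 Ω = 992 × 10^2.
9 → white
9 → white
2 → red
Multiplier 10^2 → red.
±2% tolerance → red.

white, white, red, red, red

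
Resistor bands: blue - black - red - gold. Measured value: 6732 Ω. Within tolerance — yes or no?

no

Blue → 6 (first significant figure)
Black → 0 (second significant figure)
Red → ×10^2 multiplier
Gold → ±5% tolerance
60 × 100 = 6000 Ω
Allowed range: 5700 Ω to 6300 Ω.
6732 Ω lies outside that range.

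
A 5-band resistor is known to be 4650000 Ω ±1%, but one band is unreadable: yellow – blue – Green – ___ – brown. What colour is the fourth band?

4650000 Ω = 465 × 10^4.
The fourth band is the multiplier, 10^4, which is yellow.

yellow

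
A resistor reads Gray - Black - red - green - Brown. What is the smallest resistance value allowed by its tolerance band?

79398000 Ω

Grey → 8 (first significant figure)
Black → 0 (second significant figure)
Red → 2 (third significant figure)
Green → ×10^5 multiplier
Brown → ±1% tolerance
802 × 100000 = 80200000 Ω
Smallest = 80200000 × (1 − 1/100) = 79398000 Ω.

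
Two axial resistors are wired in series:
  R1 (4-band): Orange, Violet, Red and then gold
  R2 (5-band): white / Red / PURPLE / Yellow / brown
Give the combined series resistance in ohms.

9273700 Ω

R1: orange, violet → 37; red ×10^2 → 3700 Ω.
R2: white, red, violet → 927; yellow ×10^4 → 9270000 Ω.
Series: 3700 + 9270000 = 9273700 Ω.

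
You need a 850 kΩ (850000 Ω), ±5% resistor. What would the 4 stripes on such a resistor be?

grey, green, yellow, gold

850000 Ω = 85 × 10^4.
8 → grey
5 → green
Multiplier 10^4 → yellow.
±5% tolerance → gold.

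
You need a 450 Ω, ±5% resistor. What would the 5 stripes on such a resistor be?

yellow, green, black, black, gold

450 Ω = 450 × 10^0.
4 → yellow
5 → green
0 → black
Multiplier 10^0 → black.
±5% tolerance → gold.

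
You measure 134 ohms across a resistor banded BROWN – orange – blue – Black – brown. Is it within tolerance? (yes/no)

Brown → 1 (first significant figure)
Orange → 3 (second significant figure)
Blue → 6 (third significant figure)
Black → ×1 multiplier
Brown → ±1% tolerance
136 × 1 = 136 Ω
Allowed range: 134.64 Ω to 137.36 Ω.
134 ohms lies outside that range.

no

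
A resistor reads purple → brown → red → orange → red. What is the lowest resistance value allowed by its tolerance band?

Violet → 7 (first significant figure)
Brown → 1 (second significant figure)
Red → 2 (third significant figure)
Orange → ×10^3 multiplier
Red → ±2% tolerance
712 × 1000 = 712000 Ω
Lowest = 712000 × (1 − 2/100) = 697760 Ω.

697760 Ω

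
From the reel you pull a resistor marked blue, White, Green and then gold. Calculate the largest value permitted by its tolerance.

Blue → 6 (first significant figure)
White → 9 (second significant figure)
Green → ×10^5 multiplier
Gold → ±5% tolerance
69 × 100000 = 6900000 Ω
Largest = 6900000 × (1 + 5/100) = 7245000 Ω.

7245000 Ω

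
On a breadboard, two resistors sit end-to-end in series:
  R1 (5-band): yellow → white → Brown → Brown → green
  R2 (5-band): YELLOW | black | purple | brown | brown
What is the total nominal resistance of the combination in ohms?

R1: yellow, white, brown → 491; brown ×10 → 4910 Ω.
R2: yellow, black, violet → 407; brown ×10 → 4070 Ω.
Series: 4910 + 4070 = 8980 Ω.

8980 Ω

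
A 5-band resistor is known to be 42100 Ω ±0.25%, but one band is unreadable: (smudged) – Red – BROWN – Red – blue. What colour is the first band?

42100 Ω = 421 × 10^2.
The first band gives digit 4 of the significand, and 4 is yellow.

yellow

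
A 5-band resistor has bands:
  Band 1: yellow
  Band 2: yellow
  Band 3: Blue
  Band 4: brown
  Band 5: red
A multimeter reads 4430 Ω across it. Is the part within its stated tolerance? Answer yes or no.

Yellow → 4 (first significant figure)
Yellow → 4 (second significant figure)
Blue → 6 (third significant figure)
Brown → ×10 multiplier
Red → ±2% tolerance
446 × 10 = 4460 Ω
Allowed range: 4370.8 Ω to 4549.2 Ω.
4430 Ω lies inside that range.

yes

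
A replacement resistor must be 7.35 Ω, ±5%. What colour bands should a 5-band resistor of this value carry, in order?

violet, orange, green, silver, gold

7.35 Ω = 735 × 10^-2.
7 → violet
3 → orange
5 → green
Multiplier 10^-2 → silver.
±5% tolerance → gold.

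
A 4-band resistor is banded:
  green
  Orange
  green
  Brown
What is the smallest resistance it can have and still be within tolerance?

Green → 5 (first significant figure)
Orange → 3 (second significant figure)
Green → ×10^5 multiplier
Brown → ±1% tolerance
53 × 100000 = 5300000 Ω
Smallest = 5300000 × (1 − 1/100) = 5247000 Ω.

5247000 Ω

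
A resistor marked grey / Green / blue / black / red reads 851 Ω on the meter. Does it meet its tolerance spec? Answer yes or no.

yes

Grey → 8 (first significant figure)
Green → 5 (second significant figure)
Blue → 6 (third significant figure)
Black → ×1 multiplier
Red → ±2% tolerance
856 × 1 = 856 Ω
Allowed range: 838.88 Ω to 873.12 Ω.
851 Ω lies inside that range.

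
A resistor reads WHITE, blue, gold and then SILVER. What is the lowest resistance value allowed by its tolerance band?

White → 9 (first significant figure)
Blue → 6 (second significant figure)
Gold → ×0.1 multiplier
Silver → ±10% tolerance
96 × 0.1 = 9.6 Ω
Lowest = 9.6 × (1 − 10/100) = 8.64 Ω.

8.64 Ω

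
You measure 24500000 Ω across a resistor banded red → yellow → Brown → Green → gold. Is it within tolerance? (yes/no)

Red → 2 (first significant figure)
Yellow → 4 (second significant figure)
Brown → 1 (third significant figure)
Green → ×10^5 multiplier
Gold → ±5% tolerance
241 × 100000 = 24100000 Ω
Allowed range: 22895000 Ω to 25305000 Ω.
24500000 Ω lies inside that range.

yes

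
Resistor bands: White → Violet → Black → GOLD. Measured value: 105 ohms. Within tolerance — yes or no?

White → 9 (first significant figure)
Violet → 7 (second significant figure)
Black → ×1 multiplier
Gold → ±5% tolerance
97 × 1 = 97 Ω
Allowed range: 92.15 Ω to 101.85 Ω.
105 ohms lies outside that range.

no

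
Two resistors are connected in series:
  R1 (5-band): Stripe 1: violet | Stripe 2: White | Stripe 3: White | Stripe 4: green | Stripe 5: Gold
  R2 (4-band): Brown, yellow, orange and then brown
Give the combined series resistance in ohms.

79914000 Ω

R1: violet, white, white → 799; green ×10^5 → 79900000 Ω.
R2: brown, yellow → 14; orange ×10^3 → 14000 Ω.
Series: 79900000 + 14000 = 79914000 Ω.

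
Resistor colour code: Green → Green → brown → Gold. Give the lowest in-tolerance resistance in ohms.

522.5 Ω

Green → 5 (first significant figure)
Green → 5 (second significant figure)
Brown → ×10 multiplier
Gold → ±5% tolerance
55 × 10 = 550 Ω
Lowest = 550 × (1 − 5/100) = 522.5 Ω.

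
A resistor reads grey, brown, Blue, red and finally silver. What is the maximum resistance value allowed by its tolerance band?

Grey → 8 (first significant figure)
Brown → 1 (second significant figure)
Blue → 6 (third significant figure)
Red → ×10^2 multiplier
Silver → ±10% tolerance
816 × 100 = 81600 Ω
Maximum = 81600 × (1 + 10/100) = 89760 Ω.

89760 Ω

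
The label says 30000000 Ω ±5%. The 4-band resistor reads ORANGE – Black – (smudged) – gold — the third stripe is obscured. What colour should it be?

30000000 Ω = 30 × 10^6.
The third band is the multiplier, 10^6, which is blue.

blue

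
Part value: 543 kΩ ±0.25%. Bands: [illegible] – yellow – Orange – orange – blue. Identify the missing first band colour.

543000 Ω = 543 × 10^3.
The first band gives digit 5 of the significand, and 5 is green.

green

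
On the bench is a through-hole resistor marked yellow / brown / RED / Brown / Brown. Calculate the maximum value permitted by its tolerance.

Yellow → 4 (first significant figure)
Brown → 1 (second significant figure)
Red → 2 (third significant figure)
Brown → ×10 multiplier
Brown → ±1% tolerance
412 × 10 = 4120 Ω
Maximum = 4120 × (1 + 1/100) = 4161.2 Ω.

4161.2 Ω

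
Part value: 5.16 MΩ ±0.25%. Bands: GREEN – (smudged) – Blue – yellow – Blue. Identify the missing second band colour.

5160000 Ω = 516 × 10^4.
The second band gives digit 1 of the significand, and 1 is brown.

brown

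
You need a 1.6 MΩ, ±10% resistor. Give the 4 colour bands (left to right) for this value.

brown, blue, green, silver

1600000 Ω = 16 × 10^5.
1 → brown
6 → blue
Multiplier 10^5 → green.
±10% tolerance → silver.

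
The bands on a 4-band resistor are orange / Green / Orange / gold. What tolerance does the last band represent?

The last band, gold, is the tolerance band.
Gold corresponds to ±5%.

±5%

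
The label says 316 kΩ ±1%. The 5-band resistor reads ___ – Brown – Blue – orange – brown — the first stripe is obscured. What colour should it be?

316000 Ω = 316 × 10^3.
The first band gives digit 3 of the significand, and 3 is orange.

orange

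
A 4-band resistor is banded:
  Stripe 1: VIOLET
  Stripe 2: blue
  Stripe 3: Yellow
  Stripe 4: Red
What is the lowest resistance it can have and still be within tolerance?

744800 Ω

Violet → 7 (first significant figure)
Blue → 6 (second significant figure)
Yellow → ×10^4 multiplier
Red → ±2% tolerance
76 × 10000 = 760000 Ω
Lowest = 760000 × (1 − 2/100) = 744800 Ω.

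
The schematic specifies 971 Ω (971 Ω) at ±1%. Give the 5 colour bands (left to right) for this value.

971 Ω = 971 × 10^0.
9 → white
7 → violet
1 → brown
Multiplier 10^0 → black.
±1% tolerance → brown.

white, violet, brown, black, brown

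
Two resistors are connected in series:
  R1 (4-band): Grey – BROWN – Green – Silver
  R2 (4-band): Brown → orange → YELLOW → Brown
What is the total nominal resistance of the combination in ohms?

R1: grey, brown → 81; green ×10^5 → 8100000 Ω.
R2: brown, orange → 13; yellow ×10^4 → 130000 Ω.
Series: 8100000 + 130000 = 8230000 Ω.

8230000 Ω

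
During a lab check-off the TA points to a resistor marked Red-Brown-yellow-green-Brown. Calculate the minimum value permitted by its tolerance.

21186000 Ω

Red → 2 (first significant figure)
Brown → 1 (second significant figure)
Yellow → 4 (third significant figure)
Green → ×10^5 multiplier
Brown → ±1% tolerance
214 × 100000 = 21400000 Ω
Minimum = 21400000 × (1 − 1/100) = 21186000 Ω.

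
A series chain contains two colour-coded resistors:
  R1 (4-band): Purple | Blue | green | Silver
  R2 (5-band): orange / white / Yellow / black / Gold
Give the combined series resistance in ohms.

7600394 Ω

R1: violet, blue → 76; green ×10^5 → 7600000 Ω.
R2: orange, white, yellow → 394; black ×1 → 394 Ω.
Series: 7600000 + 394 = 7600394 Ω.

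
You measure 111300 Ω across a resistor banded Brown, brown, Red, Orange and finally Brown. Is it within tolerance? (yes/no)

Brown → 1 (first significant figure)
Brown → 1 (second significant figure)
Red → 2 (third significant figure)
Orange → ×10^3 multiplier
Brown → ±1% tolerance
112 × 1000 = 112000 Ω
Allowed range: 110880 Ω to 113120 Ω.
111300 Ω lies inside that range.

yes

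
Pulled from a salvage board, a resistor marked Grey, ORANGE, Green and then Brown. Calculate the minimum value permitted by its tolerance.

8217000 Ω

Grey → 8 (first significant figure)
Orange → 3 (second significant figure)
Green → ×10^5 multiplier
Brown → ±1% tolerance
83 × 100000 = 8300000 Ω
Minimum = 8300000 × (1 − 1/100) = 8217000 Ω.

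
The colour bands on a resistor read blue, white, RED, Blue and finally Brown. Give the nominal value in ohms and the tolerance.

692000000 Ω ±1%

Blue → 6 (first significant figure)
White → 9 (second significant figure)
Red → 2 (third significant figure)
Blue → ×10^6 multiplier
Brown → ±1% tolerance
692 × 1000000 = 692000000 Ω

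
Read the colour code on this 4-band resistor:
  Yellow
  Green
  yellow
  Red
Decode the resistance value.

Yellow → 4 (first significant figure)
Green → 5 (second significant figure)
Yellow → ×10^4 multiplier
45 × 10000 = 450000 Ω

450000 Ω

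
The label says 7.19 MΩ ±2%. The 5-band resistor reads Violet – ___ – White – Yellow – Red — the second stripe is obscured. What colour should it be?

brown

7190000 Ω = 719 × 10^4.
The second band gives digit 1 of the significand, and 1 is brown.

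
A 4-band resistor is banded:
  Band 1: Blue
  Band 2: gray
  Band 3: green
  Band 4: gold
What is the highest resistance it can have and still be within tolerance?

7140000 Ω

Blue → 6 (first significant figure)
Grey → 8 (second significant figure)
Green → ×10^5 multiplier
Gold → ±5% tolerance
68 × 100000 = 6800000 Ω
Highest = 6800000 × (1 + 5/100) = 7140000 Ω.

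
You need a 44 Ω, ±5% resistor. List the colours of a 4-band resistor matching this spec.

44 Ω = 44 × 10^0.
4 → yellow
4 → yellow
Multiplier 10^0 → black.
±5% tolerance → gold.

yellow, yellow, black, gold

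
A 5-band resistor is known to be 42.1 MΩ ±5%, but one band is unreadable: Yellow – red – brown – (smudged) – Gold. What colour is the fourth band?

42100000 Ω = 421 × 10^5.
The fourth band is the multiplier, 10^5, which is green.

green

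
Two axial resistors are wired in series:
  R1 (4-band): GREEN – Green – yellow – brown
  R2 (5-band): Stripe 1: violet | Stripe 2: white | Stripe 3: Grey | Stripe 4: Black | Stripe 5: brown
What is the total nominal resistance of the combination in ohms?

550798 Ω

R1: green, green → 55; yellow ×10^4 → 550000 Ω.
R2: violet, white, grey → 798; black ×1 → 798 Ω.
Series: 550000 + 798 = 550798 Ω.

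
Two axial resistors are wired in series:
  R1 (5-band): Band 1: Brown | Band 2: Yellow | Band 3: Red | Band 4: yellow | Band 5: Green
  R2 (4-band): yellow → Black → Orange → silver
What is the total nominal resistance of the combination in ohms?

R1: brown, yellow, red → 142; yellow ×10^4 → 1420000 Ω.
R2: yellow, black → 40; orange ×10^3 → 40000 Ω.
Series: 1420000 + 40000 = 1460000 Ω.

1460000 Ω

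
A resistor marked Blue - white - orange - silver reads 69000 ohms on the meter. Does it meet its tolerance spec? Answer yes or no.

yes

Blue → 6 (first significant figure)
White → 9 (second significant figure)
Orange → ×10^3 multiplier
Silver → ±10% tolerance
69 × 1000 = 69000 Ω
Allowed range: 62100 Ω to 75900 Ω.
69000 ohms lies inside that range.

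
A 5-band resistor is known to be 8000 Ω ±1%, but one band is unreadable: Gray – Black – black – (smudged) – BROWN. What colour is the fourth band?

8000 Ω = 800 × 10^1.
The fourth band is the multiplier, 10^1, which is brown.

brown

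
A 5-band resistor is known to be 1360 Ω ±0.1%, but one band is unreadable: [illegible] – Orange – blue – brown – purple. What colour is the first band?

brown

1360 Ω = 136 × 10^1.
The first band gives digit 1 of the significand, and 1 is brown.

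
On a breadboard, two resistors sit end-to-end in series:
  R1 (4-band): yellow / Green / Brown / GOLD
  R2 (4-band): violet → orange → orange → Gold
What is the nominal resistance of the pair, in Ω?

73450 Ω

R1: yellow, green → 45; brown ×10 → 450 Ω.
R2: violet, orange → 73; orange ×10^3 → 73000 Ω.
Series: 450 + 73000 = 73450 Ω.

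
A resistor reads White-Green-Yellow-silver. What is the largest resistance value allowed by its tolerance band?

White → 9 (first significant figure)
Green → 5 (second significant figure)
Yellow → ×10^4 multiplier
Silver → ±10% tolerance
95 × 10000 = 950000 Ω
Largest = 950000 × (1 + 10/100) = 1045000 Ω.

1045000 Ω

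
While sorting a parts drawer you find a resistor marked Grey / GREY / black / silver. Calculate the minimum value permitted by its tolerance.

Grey → 8 (first significant figure)
Grey → 8 (second significant figure)
Black → ×1 multiplier
Silver → ±10% tolerance
88 × 1 = 88 Ω
Minimum = 88 × (1 − 10/100) = 79.2 Ω.

79.2 Ω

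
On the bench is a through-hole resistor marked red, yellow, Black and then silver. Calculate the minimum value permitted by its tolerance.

21.6 Ω

Red → 2 (first significant figure)
Yellow → 4 (second significant figure)
Black → ×1 multiplier
Silver → ±10% tolerance
24 × 1 = 24 Ω
Minimum = 24 × (1 − 10/100) = 21.6 Ω.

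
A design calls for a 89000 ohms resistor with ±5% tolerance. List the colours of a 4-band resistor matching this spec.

grey, white, orange, gold

89000 Ω = 89 × 10^3.
8 → grey
9 → white
Multiplier 10^3 → orange.
±5% tolerance → gold.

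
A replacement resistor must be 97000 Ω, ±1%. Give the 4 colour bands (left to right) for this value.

white, violet, orange, brown

97000 Ω = 97 × 10^3.
9 → white
7 → violet
Multiplier 10^3 → orange.
±1% tolerance → brown.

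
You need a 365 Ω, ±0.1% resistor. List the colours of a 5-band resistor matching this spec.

365 Ω = 365 × 10^0.
3 → orange
6 → blue
5 → green
Multiplier 10^0 → black.
±0.1% tolerance → violet.

orange, blue, green, black, violet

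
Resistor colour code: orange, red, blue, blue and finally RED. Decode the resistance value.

326000000 Ω

Orange → 3 (first significant figure)
Red → 2 (second significant figure)
Blue → 6 (third significant figure)
Blue → ×10^6 multiplier
326 × 1000000 = 326000000 Ω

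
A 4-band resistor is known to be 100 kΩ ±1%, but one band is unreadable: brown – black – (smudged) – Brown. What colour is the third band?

100000 Ω = 10 × 10^4.
The third band is the multiplier, 10^4, which is yellow.

yellow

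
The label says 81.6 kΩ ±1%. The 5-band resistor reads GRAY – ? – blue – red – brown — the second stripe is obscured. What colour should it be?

81600 Ω = 816 × 10^2.
The second band gives digit 1 of the significand, and 1 is brown.

brown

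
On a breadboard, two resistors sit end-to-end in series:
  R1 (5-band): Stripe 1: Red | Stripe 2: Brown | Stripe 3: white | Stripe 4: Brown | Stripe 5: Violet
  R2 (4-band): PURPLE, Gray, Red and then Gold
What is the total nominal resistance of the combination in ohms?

R1: red, brown, white → 219; brown ×10 → 2190 Ω.
R2: violet, grey → 78; red ×10^2 → 7800 Ω.
Series: 2190 + 7800 = 9990 Ω.

9990 Ω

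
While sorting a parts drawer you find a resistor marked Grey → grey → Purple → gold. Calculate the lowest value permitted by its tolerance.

836000000 Ω

Grey → 8 (first significant figure)
Grey → 8 (second significant figure)
Violet → ×10^7 multiplier
Gold → ±5% tolerance
88 × 10000000 = 880000000 Ω
Lowest = 880000000 × (1 − 5/100) = 836000000 Ω.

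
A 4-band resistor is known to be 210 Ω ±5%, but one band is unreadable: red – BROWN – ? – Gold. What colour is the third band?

210 Ω = 21 × 10^1.
The third band is the multiplier, 10^1, which is brown.

brown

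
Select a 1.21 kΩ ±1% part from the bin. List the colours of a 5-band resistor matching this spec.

brown, red, brown, brown, brown

1210 Ω = 121 × 10^1.
1 → brown
2 → red
1 → brown
Multiplier 10^1 → brown.
±1% tolerance → brown.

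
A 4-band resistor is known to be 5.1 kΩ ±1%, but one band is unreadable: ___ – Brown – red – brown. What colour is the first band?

5100 Ω = 51 × 10^2.
The first band gives digit 5 of the significand, and 5 is green.

green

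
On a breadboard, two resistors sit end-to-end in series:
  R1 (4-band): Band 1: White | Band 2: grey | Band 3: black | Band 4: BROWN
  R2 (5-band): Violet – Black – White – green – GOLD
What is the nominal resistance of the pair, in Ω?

70900098 Ω

R1: white, grey → 98; black ×1 → 98 Ω.
R2: violet, black, white → 709; green ×10^5 → 70900000 Ω.
Series: 98 + 70900000 = 70900098 Ω.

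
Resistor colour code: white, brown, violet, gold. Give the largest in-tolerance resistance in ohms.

White → 9 (first significant figure)
Brown → 1 (second significant figure)
Violet → ×10^7 multiplier
Gold → ±5% tolerance
91 × 10000000 = 910000000 Ω
Largest = 910000000 × (1 + 5/100) = 955500000 Ω.

955500000 Ω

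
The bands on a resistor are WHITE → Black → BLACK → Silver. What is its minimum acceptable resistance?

81 Ω

White → 9 (first significant figure)
Black → 0 (second significant figure)
Black → ×1 multiplier
Silver → ±10% tolerance
90 × 1 = 90 Ω
Minimum = 90 × (1 − 10/100) = 81 Ω.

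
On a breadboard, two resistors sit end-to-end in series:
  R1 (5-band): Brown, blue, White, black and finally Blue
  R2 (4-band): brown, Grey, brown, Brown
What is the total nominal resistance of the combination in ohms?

349 Ω

R1: brown, blue, white → 169; black ×1 → 169 Ω.
R2: brown, grey → 18; brown ×10 → 180 Ω.
Series: 169 + 180 = 349 Ω.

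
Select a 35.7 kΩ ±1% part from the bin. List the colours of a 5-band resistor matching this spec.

35700 Ω = 357 × 10^2.
3 → orange
5 → green
7 → violet
Multiplier 10^2 → red.
±1% tolerance → brown.

orange, green, violet, red, brown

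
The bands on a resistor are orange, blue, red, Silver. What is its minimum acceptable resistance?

Orange → 3 (first significant figure)
Blue → 6 (second significant figure)
Red → ×10^2 multiplier
Silver → ±10% tolerance
36 × 100 = 3600 Ω
Minimum = 3600 × (1 − 10/100) = 3240 Ω.

3240 Ω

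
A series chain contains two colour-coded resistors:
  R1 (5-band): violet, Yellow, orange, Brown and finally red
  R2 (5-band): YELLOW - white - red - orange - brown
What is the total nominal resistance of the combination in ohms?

499430 Ω

R1: violet, yellow, orange → 743; brown ×10 → 7430 Ω.
R2: yellow, white, red → 492; orange ×10^3 → 492000 Ω.
Series: 7430 + 492000 = 499430 Ω.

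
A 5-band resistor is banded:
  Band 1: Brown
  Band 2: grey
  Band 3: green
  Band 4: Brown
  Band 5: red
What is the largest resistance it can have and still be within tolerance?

1887 Ω

Brown → 1 (first significant figure)
Grey → 8 (second significant figure)
Green → 5 (third significant figure)
Brown → ×10 multiplier
Red → ±2% tolerance
185 × 10 = 1850 Ω
Largest = 1850 × (1 + 2/100) = 1887 Ω.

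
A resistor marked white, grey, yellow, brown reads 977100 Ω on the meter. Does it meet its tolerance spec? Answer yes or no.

yes

White → 9 (first significant figure)
Grey → 8 (second significant figure)
Yellow → ×10^4 multiplier
Brown → ±1% tolerance
98 × 10000 = 980000 Ω
Allowed range: 970200 Ω to 989800 Ω.
977100 Ω lies inside that range.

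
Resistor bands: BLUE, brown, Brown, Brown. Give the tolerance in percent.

±1%

The last band, brown, is the tolerance band.
Brown corresponds to ±1%.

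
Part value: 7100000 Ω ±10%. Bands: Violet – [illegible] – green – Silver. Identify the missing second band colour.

brown

7100000 Ω = 71 × 10^5.
The second band gives digit 1 of the significand, and 1 is brown.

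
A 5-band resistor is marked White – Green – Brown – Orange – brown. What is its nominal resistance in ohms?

White → 9 (first significant figure)
Green → 5 (second significant figure)
Brown → 1 (third significant figure)
Orange → ×10^3 multiplier
951 × 1000 = 951000 Ω

951000 Ω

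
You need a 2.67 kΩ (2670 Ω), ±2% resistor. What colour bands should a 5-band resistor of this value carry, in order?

red, blue, violet, brown, red

2670 Ω = 267 × 10^1.
2 → red
6 → blue
7 → violet
Multiplier 10^1 → brown.
±2% tolerance → red.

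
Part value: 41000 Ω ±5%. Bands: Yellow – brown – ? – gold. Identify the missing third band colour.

41000 Ω = 41 × 10^3.
The third band is the multiplier, 10^3, which is orange.

orange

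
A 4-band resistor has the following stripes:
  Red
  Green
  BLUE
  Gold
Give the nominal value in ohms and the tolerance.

Red → 2 (first significant figure)
Green → 5 (second significant figure)
Blue → ×10^6 multiplier
Gold → ±5% tolerance
25 × 1000000 = 25000000 Ω

25000000 Ω ±5%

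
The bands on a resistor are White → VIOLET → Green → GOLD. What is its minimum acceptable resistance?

White → 9 (first significant figure)
Violet → 7 (second significant figure)
Green → ×10^5 multiplier
Gold → ±5% tolerance
97 × 100000 = 9700000 Ω
Minimum = 9700000 × (1 − 5/100) = 9215000 Ω.

9215000 Ω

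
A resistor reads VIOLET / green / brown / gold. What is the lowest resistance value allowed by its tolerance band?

712.5 Ω

Violet → 7 (first significant figure)
Green → 5 (second significant figure)
Brown → ×10 multiplier
Gold → ±5% tolerance
75 × 10 = 750 Ω
Lowest = 750 × (1 − 5/100) = 712.5 Ω.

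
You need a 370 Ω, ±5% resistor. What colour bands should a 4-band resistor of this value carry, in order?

370 Ω = 37 × 10^1.
3 → orange
7 → violet
Multiplier 10^1 → brown.
±5% tolerance → gold.

orange, violet, brown, gold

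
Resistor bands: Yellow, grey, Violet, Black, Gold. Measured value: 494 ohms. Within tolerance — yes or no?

yes

Yellow → 4 (first significant figure)
Grey → 8 (second significant figure)
Violet → 7 (third significant figure)
Black → ×1 multiplier
Gold → ±5% tolerance
487 × 1 = 487 Ω
Allowed range: 462.65 Ω to 511.35 Ω.
494 ohms lies inside that range.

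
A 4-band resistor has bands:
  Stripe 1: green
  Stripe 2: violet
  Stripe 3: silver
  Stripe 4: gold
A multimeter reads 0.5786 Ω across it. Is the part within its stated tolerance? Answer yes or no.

yes

Green → 5 (first significant figure)
Violet → 7 (second significant figure)
Silver → ×0.01 multiplier
Gold → ±5% tolerance
57 × 0.01 = 0.57 Ω
Allowed range: 0.5415 Ω to 0.5985 Ω.
0.5786 Ω lies inside that range.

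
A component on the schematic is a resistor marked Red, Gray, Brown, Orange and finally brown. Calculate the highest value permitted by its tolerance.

Red → 2 (first significant figure)
Grey → 8 (second significant figure)
Brown → 1 (third significant figure)
Orange → ×10^3 multiplier
Brown → ±1% tolerance
281 × 1000 = 281000 Ω
Highest = 281000 × (1 + 1/100) = 283810 Ω.

283810 Ω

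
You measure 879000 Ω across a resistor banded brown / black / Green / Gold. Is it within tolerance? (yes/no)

no

Brown → 1 (first significant figure)
Black → 0 (second significant figure)
Green → ×10^5 multiplier
Gold → ±5% tolerance
10 × 100000 = 1000000 Ω
Allowed range: 950000 Ω to 1050000 Ω.
879000 Ω lies outside that range.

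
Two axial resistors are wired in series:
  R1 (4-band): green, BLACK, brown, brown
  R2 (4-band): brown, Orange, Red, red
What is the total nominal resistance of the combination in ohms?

1800 Ω

R1: green, black → 50; brown ×10 → 500 Ω.
R2: brown, orange → 13; red ×10^2 → 1300 Ω.
Series: 500 + 1300 = 1800 Ω.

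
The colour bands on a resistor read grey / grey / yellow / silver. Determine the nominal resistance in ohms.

880000 Ω

Grey → 8 (first significant figure)
Grey → 8 (second significant figure)
Yellow → ×10^4 multiplier
88 × 10000 = 880000 Ω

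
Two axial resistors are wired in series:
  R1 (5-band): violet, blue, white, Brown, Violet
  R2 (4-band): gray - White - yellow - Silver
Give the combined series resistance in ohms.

897690 Ω

R1: violet, blue, white → 769; brown ×10 → 7690 Ω.
R2: grey, white → 89; yellow ×10^4 → 890000 Ω.
Series: 7690 + 890000 = 897690 Ω.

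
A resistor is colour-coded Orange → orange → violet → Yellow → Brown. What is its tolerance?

±1%

The last band, brown, is the tolerance band.
Brown corresponds to ±1%.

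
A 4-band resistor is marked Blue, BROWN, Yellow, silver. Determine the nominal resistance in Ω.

610000 Ω

Blue → 6 (first significant figure)
Brown → 1 (second significant figure)
Yellow → ×10^4 multiplier
61 × 10000 = 610000 Ω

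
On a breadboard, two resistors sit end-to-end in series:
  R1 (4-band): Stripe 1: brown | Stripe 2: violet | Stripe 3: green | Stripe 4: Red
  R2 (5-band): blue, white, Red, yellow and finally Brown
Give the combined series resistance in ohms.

8620000 Ω

R1: brown, violet → 17; green ×10^5 → 1700000 Ω.
R2: blue, white, red → 692; yellow ×10^4 → 6920000 Ω.
Series: 1700000 + 6920000 = 8620000 Ω.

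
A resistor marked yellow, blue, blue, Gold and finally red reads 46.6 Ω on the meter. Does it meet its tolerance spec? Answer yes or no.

yes

Yellow → 4 (first significant figure)
Blue → 6 (second significant figure)
Blue → 6 (third significant figure)
Gold → ×0.1 multiplier
Red → ±2% tolerance
466 × 0.1 = 46.6 Ω
Allowed range: 45.668 Ω to 47.532 Ω.
46.6 Ω lies inside that range.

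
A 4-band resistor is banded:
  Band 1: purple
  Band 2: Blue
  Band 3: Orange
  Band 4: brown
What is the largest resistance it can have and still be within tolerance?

76760 Ω

Violet → 7 (first significant figure)
Blue → 6 (second significant figure)
Orange → ×10^3 multiplier
Brown → ±1% tolerance
76 × 1000 = 76000 Ω
Largest = 76000 × (1 + 1/100) = 76760 Ω.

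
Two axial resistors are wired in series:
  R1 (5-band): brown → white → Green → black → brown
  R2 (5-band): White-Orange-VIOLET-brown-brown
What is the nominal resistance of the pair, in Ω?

9565 Ω

R1: brown, white, green → 195; black ×1 → 195 Ω.
R2: white, orange, violet → 937; brown ×10 → 9370 Ω.
Series: 195 + 9370 = 9565 Ω.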